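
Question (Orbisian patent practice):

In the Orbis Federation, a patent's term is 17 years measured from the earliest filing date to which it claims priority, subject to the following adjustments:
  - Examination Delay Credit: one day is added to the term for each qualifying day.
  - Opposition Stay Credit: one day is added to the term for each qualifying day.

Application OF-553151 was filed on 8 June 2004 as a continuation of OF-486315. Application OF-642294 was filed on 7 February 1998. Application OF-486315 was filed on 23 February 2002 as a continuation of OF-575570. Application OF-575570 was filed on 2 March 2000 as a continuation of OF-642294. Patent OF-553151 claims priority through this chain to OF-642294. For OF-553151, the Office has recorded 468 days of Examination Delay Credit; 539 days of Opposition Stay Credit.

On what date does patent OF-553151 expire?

2017-11-10

Earliest priority filing: 7 February 1998.
Base term: 7 February 1998 + 17 years → 7 February 2015.
Examination Delay Credit: +468 days → 20 May 2016.
Opposition Stay Credit: +539 days → 10 November 2017.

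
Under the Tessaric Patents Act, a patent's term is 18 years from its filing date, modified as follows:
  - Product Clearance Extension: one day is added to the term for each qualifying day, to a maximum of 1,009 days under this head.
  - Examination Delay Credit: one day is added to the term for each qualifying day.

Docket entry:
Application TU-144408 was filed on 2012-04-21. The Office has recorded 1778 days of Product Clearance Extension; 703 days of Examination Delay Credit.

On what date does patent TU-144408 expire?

Base term: filing date + 18 years → 21 April 2030.
Product Clearance Extension: 1778 days claimed exceeds the 1009-day cap, so +1009 days → 24 January 2033.
Examination Delay Credit: +703 days → 28 December 2034.

2034-12-28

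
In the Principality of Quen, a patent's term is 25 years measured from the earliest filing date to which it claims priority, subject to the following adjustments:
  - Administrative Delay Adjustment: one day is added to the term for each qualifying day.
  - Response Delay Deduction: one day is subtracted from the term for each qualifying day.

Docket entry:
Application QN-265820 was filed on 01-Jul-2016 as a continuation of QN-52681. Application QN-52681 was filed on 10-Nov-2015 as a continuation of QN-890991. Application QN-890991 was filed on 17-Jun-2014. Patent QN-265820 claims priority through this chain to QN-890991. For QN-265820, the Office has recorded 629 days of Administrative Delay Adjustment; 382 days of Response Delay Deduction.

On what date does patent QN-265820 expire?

Earliest priority filing: 17 June 2014.
Base term: 17 June 2014 + 25 years → 17 June 2039.
Administrative Delay Adjustment: +629 days → 7 March 2041.
Response Delay Deduction: −382 days → 19 February 2040.

2040-02-19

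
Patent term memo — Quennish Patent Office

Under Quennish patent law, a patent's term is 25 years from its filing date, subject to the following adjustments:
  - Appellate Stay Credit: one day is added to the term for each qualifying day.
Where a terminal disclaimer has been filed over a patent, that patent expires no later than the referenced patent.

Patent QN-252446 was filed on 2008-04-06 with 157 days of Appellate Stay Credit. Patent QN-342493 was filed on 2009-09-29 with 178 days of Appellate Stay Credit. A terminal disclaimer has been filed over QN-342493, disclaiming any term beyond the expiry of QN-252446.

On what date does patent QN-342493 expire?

Natural term of QN-342493:
  Base: filing + 25 years → 29 September 2034.
  Appellate Stay Credit: +178 days → 26 March 2035.
Expiry of referenced patent QN-252446:
  Base: filing + 25 years → 6 April 2033.
  Appellate Stay Credit: +157 days → 10 September 2033.
Terminal disclaimer: QN-342493 expires on the earlier of 26 March 2035 and 10 September 2033.

September 10, 2033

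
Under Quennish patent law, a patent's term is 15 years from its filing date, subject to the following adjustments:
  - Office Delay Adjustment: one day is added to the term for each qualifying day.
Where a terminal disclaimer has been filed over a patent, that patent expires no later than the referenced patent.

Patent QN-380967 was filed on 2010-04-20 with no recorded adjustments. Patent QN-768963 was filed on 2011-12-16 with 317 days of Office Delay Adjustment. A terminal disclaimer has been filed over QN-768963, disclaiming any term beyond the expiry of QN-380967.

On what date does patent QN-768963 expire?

Natural term of QN-768963:
  Base: filing + 15 years → 16 December 2026.
  Office Delay Adjustment: +317 days → 29 October 2027.
Expiry of referenced patent QN-380967:
  Base: filing + 15 years → 20 April 2025.
Terminal disclaimer: QN-768963 expires on the earlier of 29 October 2027 and 20 April 2025.

2025-04-20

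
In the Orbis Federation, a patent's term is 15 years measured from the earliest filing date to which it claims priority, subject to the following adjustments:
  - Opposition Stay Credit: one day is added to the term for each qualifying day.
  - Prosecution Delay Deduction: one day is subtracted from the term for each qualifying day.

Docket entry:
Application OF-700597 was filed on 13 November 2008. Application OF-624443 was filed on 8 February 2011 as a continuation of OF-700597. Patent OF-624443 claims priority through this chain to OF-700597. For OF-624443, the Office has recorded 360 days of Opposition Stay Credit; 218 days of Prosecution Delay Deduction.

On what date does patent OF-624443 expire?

2024-04-03

Earliest priority filing: 13 November 2008.
Base term: 13 November 2008 + 15 years → 13 November 2023.
Opposition Stay Credit: +360 days → 7 November 2024.
Prosecution Delay Deduction: −218 days → 3 April 2024.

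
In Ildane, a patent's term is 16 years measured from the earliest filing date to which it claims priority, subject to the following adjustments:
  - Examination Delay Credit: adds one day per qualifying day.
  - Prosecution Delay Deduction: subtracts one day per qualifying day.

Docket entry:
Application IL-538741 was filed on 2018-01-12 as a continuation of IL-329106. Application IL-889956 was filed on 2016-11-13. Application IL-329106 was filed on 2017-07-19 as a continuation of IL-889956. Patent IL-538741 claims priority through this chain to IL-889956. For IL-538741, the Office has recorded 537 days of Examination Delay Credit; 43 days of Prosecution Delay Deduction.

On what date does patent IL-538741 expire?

March 22, 2034

Earliest priority filing: 13 November 2016.
Base term: 13 November 2016 + 16 years → 13 November 2032.
Examination Delay Credit: +537 days → 4 May 2034.
Prosecution Delay Deduction: −43 days → 22 March 2034.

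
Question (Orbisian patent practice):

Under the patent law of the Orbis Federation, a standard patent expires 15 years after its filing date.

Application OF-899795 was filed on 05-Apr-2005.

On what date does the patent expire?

April 5, 2020

Filing date + 15 years → 5 April 2020.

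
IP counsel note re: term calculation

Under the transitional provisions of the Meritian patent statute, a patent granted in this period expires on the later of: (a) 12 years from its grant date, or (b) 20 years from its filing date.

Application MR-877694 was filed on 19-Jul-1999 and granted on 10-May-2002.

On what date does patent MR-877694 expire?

(a) grant + 12 years → 10 May 2014.
(b) filing + 20 years → 19 July 2019.
Later of the two: 19 July 2019.

2019-07-19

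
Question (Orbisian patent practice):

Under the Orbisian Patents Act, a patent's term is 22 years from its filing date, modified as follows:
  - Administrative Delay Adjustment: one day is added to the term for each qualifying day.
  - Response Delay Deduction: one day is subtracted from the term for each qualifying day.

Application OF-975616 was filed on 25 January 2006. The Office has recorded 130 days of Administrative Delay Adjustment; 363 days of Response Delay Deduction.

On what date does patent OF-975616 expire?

Base term: filing date + 22 years → 25 January 2028.
Administrative Delay Adjustment: +130 days → 3 June 2028.
Response Delay Deduction: −363 days → 6 June 2027.

2027-06-06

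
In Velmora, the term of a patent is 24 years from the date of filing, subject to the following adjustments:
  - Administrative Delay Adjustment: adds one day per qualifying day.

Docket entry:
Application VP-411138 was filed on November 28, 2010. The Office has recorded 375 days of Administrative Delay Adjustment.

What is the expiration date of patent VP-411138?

2035-12-08

Base term: filing date + 24 years → 28 November 2034.
Administrative Delay Adjustment: +375 days → 8 December 2035.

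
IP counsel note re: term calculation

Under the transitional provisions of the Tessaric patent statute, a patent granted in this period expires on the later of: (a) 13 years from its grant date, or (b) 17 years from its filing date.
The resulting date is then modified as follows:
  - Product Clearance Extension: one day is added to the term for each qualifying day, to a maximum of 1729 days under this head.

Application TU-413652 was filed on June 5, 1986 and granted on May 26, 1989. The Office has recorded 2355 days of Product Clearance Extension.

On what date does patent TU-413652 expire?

2008-02-28

(a) grant + 13 years → 26 May 2002.
(b) filing + 17 years → 5 June 2003.
Later of the two: 5 June 2003.
Product Clearance Extension: 2355 days claimed exceeds the 1729-day cap, so +1729 days → 28 February 2008.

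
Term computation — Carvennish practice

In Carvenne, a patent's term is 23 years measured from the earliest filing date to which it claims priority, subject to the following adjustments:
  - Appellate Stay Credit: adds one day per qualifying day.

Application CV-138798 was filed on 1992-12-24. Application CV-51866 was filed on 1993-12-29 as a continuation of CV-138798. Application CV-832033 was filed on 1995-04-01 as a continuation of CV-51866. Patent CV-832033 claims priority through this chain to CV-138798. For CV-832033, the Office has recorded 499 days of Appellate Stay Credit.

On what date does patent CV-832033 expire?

2017-05-06

Earliest priority filing: 24 December 1992.
Base term: 24 December 1992 + 23 years → 24 December 2015.
Appellate Stay Credit: +499 days → 6 May 2017.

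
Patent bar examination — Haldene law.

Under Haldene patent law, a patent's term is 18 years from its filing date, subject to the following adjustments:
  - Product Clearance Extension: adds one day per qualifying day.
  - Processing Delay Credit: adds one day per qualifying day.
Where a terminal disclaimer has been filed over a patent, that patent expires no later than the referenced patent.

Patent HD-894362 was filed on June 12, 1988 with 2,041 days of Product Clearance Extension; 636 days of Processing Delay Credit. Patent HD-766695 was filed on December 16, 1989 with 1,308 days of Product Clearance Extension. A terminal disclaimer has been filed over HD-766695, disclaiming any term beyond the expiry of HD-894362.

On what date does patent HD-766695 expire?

Natural term of HD-766695:
  Base: filing + 18 years → 16 December 2007.
  Product Clearance Extension: +1308 days → 16 July 2011.
Expiry of referenced patent HD-894362:
  Base: filing + 18 years → 12 June 2006.
  Product Clearance Extension: +2041 days → 13 January 2012.
  Processing Delay Credit: +636 days → 10 October 2013.
Terminal disclaimer: HD-766695 expires on the earlier of 16 July 2011 and 10 October 2013.

2011-07-16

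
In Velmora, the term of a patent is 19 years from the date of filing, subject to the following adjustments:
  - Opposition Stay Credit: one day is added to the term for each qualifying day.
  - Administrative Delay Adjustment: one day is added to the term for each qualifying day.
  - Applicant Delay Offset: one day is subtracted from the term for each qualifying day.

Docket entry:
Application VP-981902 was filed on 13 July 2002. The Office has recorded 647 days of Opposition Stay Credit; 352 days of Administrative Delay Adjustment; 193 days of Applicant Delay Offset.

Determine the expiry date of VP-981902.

September 27, 2023

Base term: filing date + 19 years → 13 July 2021.
Opposition Stay Credit: +647 days → 21 April 2023.
Administrative Delay Adjustment: +352 days → 7 April 2024.
Applicant Delay Offset: −193 days → 27 September 2023.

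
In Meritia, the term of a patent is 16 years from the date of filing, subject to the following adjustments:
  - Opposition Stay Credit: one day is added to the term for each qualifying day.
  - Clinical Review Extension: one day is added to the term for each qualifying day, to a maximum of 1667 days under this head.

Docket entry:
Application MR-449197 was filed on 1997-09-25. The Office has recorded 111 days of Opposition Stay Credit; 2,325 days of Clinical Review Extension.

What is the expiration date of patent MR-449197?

Base term: filing date + 16 years → 25 September 2013.
Opposition Stay Credit: +111 days → 14 January 2014.
Clinical Review Extension: 2325 days claimed exceeds the 1667-day cap, so +1667 days → 8 August 2018.

August 8, 2018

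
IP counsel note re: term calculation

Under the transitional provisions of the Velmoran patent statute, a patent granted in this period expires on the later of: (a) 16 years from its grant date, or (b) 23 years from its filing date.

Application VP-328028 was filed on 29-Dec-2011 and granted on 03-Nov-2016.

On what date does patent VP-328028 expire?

2034-12-29

(a) grant + 16 years → 3 November 2032.
(b) filing + 23 years → 29 December 2034.
Later of the two: 29 December 2034.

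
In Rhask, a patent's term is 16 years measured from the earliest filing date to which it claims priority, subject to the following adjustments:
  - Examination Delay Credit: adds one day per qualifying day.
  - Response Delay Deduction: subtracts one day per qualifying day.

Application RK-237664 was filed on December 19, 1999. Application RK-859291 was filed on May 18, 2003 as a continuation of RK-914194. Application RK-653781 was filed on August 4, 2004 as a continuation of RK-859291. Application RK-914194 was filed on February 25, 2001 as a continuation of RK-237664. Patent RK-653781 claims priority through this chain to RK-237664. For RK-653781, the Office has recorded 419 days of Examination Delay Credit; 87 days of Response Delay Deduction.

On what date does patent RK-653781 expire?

2016-11-15

Earliest priority filing: 19 December 1999.
Base term: 19 December 1999 + 16 years → 19 December 2015.
Examination Delay Credit: +419 days → 10 February 2017.
Response Delay Deduction: −87 days → 15 November 2016.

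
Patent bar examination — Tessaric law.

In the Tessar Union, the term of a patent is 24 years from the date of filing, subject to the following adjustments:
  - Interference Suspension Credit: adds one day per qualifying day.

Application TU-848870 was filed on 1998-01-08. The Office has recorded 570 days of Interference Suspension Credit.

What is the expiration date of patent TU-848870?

Base term: filing date + 24 years → 8 January 2022.
Interference Suspension Credit: +570 days → 1 August 2023.

2023-08-01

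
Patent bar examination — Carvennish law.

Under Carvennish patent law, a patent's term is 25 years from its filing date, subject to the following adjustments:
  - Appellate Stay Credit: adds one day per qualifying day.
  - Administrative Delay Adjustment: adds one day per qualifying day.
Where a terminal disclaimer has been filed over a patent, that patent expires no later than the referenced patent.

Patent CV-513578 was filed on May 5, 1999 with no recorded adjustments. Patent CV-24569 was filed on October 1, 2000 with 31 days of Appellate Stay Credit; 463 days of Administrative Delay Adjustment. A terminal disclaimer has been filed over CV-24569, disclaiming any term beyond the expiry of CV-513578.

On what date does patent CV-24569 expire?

Natural term of CV-24569:
  Base: filing + 25 years → 1 October 2025.
  Appellate Stay Credit: +31 days → 1 November 2025.
  Administrative Delay Adjustment: +463 days → 7 February 2027.
Expiry of referenced patent CV-513578:
  Base: filing + 25 years → 5 May 2024.
Terminal disclaimer: CV-24569 expires on the earlier of 7 February 2027 and 5 May 2024.

2024-05-05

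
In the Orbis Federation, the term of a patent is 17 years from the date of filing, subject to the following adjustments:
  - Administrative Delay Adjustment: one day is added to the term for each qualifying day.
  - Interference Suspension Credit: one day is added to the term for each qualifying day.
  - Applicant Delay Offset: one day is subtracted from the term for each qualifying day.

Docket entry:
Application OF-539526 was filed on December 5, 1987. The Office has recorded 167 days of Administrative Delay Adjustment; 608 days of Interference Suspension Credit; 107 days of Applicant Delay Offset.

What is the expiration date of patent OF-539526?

2006-10-04

Base term: filing date + 17 years → 5 December 2004.
Administrative Delay Adjustment: +167 days → 21 May 2005.
Interference Suspension Credit: +608 days → 19 January 2007.
Applicant Delay Offset: −107 days → 4 October 2006.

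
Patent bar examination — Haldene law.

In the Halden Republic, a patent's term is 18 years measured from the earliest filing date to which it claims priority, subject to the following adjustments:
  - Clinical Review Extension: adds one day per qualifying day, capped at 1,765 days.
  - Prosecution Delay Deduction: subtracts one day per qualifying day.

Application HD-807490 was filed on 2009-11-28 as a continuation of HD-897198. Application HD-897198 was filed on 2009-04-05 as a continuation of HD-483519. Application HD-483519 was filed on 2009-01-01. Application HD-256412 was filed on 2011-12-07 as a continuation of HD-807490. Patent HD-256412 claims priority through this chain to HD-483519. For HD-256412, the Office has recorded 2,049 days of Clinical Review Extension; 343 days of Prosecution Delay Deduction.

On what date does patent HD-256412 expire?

2030-11-23

Earliest priority filing: 1 January 2009.
Base term: 1 January 2009 + 18 years → 1 January 2027.
Clinical Review Extension: 2049 days claimed exceeds the 1765-day cap, so +1765 days → 1 November 2031.
Prosecution Delay Deduction: −343 days → 23 November 2030.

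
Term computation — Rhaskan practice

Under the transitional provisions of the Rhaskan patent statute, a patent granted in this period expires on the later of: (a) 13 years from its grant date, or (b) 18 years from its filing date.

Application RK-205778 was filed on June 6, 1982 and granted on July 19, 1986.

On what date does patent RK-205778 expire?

June 6, 2000

(a) grant + 13 years → 19 July 1999.
(b) filing + 18 years → 6 June 2000.
Later of the two: 6 June 2000.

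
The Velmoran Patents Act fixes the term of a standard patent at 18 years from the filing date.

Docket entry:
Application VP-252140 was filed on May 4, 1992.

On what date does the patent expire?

Filing date + 18 years → 4 May 2010.

2010-05-04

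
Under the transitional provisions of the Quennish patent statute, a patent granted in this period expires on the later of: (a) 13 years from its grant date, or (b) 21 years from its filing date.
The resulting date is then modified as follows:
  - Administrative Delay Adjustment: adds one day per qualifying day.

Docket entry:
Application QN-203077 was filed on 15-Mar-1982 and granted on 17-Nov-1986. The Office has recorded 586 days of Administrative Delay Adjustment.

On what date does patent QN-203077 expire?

2004-10-21

(a) grant + 13 years → 17 November 1999.
(b) filing + 21 years → 15 March 2003.
Later of the two: 15 March 2003.
Administrative Delay Adjustment: +586 days → 21 October 2004.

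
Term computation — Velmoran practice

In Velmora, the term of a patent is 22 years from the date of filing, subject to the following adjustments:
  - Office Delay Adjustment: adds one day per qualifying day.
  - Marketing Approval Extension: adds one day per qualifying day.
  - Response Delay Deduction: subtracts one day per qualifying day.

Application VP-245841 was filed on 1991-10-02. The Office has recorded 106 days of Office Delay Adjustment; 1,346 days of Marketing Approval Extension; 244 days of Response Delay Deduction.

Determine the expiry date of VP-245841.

Base term: filing date + 22 years → 2 October 2013.
Office Delay Adjustment: +106 days → 16 January 2014.
Marketing Approval Extension: +1346 days → 23 September 2017.
Response Delay Deduction: −244 days → 22 January 2017.

January 22, 2017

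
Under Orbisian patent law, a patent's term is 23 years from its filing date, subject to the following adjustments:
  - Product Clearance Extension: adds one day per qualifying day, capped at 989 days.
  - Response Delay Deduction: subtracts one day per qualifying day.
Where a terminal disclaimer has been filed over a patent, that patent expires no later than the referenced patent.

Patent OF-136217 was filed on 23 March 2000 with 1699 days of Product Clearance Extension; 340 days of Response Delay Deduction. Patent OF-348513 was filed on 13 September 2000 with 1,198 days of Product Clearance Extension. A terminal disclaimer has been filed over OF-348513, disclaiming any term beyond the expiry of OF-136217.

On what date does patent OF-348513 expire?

December 31, 2024

Natural term of OF-348513:
  Base: filing + 23 years → 13 September 2023.
  Product Clearance Extension: 1198 days claimed exceeds the 989-day cap, so +989 days → 29 May 2026.
Expiry of referenced patent OF-136217:
  Base: filing + 23 years → 23 March 2023.
  Product Clearance Extension: 1699 days claimed exceeds the 989-day cap, so +989 days → 6 December 2025.
  Response Delay Deduction: −340 days → 31 December 2024.
Terminal disclaimer: OF-348513 expires on the earlier of 29 May 2026 and 31 December 2024.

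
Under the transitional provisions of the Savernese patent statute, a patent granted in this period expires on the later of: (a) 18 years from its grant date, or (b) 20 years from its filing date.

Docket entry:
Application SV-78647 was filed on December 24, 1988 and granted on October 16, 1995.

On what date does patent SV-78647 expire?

October 16, 2013

(a) grant + 18 years → 16 October 2013.
(b) filing + 20 years → 24 December 2008.
Later of the two: 16 October 2013.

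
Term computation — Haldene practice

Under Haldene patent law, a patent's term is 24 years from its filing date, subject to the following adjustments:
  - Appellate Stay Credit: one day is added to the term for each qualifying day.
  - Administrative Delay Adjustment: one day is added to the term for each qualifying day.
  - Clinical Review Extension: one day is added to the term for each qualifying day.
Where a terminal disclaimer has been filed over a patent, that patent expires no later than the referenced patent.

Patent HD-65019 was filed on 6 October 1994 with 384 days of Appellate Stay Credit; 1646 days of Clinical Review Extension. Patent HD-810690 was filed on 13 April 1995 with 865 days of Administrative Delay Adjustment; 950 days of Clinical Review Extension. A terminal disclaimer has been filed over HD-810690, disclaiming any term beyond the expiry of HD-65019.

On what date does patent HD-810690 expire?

April 1, 2024

Natural term of HD-810690:
  Base: filing + 24 years → 13 April 2019.
  Administrative Delay Adjustment: +865 days → 25 August 2021.
  Clinical Review Extension: +950 days → 1 April 2024.
Expiry of referenced patent HD-65019:
  Base: filing + 24 years → 6 October 2018.
  Appellate Stay Credit: +384 days → 25 October 2019.
  Clinical Review Extension: +1646 days → 27 April 2024.
Terminal disclaimer: HD-810690 expires on the earlier of 1 April 2024 and 27 April 2024.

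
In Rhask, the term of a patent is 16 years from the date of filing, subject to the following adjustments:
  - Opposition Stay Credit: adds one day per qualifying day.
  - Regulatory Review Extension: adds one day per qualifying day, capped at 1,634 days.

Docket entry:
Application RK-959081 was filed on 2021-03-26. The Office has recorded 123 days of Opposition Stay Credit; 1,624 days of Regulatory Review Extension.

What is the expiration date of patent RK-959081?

2042-01-06

Base term: filing date + 16 years → 26 March 2037.
Opposition Stay Credit: +123 days → 27 July 2037.
Regulatory Review Extension: 1624 days (within the 1634-day cap) → +1624 days → 6 January 2042.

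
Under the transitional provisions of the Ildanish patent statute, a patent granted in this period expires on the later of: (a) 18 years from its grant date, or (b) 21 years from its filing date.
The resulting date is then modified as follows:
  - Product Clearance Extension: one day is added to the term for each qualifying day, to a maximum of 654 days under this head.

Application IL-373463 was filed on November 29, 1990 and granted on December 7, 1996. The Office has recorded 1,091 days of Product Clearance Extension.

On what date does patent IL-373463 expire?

(a) grant + 18 years → 7 December 2014.
(b) filing + 21 years → 29 November 2011.
Later of the two: 7 December 2014.
Product Clearance Extension: 1091 days claimed exceeds the 654-day cap, so +654 days → 21 September 2016.

2016-09-21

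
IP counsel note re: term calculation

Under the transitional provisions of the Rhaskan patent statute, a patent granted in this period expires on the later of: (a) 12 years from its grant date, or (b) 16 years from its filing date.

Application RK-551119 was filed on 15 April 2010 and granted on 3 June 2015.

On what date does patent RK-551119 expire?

(a) grant + 12 years → 3 June 2027.
(b) filing + 16 years → 15 April 2026.
Later of the two: 3 June 2027.

June 3, 2027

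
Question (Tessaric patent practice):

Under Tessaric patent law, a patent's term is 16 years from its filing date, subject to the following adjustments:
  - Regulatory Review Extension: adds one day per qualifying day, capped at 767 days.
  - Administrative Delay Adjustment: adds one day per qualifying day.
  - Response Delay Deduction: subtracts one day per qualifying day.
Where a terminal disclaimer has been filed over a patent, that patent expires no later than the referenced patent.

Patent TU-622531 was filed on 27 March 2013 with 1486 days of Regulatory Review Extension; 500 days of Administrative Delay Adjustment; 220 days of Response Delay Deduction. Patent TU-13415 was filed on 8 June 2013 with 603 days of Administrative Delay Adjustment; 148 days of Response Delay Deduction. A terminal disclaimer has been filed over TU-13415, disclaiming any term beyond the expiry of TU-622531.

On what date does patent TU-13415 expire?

Natural term of TU-13415:
  Base: filing + 16 years → 8 June 2029.
  Administrative Delay Adjustment: +603 days → 1 February 2031.
  Response Delay Deduction: −148 days → 6 September 2030.
Expiry of referenced patent TU-622531:
  Base: filing + 16 years → 27 March 2029.
  Regulatory Review Extension: 1486 days claimed exceeds the 767-day cap, so +767 days → 3 May 2031.
  Administrative Delay Adjustment: +500 days → 14 September 2032.
  Response Delay Deduction: −220 days → 7 February 2032.
Terminal disclaimer: TU-13415 expires on the earlier of 6 September 2030 and 7 February 2032.

2030-09-06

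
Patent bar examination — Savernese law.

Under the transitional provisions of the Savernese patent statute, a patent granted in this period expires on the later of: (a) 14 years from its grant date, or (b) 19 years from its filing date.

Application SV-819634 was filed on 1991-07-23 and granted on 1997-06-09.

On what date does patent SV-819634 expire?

June 9, 2011

(a) grant + 14 years → 9 June 2011.
(b) filing + 19 years → 23 July 2010.
Later of the two: 9 June 2011.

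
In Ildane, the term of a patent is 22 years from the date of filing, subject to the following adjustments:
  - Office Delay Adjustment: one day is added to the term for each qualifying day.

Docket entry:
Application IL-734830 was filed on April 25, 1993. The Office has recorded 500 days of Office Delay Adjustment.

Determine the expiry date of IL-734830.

2016-09-06

Base term: filing date + 22 years → 25 April 2015.
Office Delay Adjustment: +500 days → 6 September 2016.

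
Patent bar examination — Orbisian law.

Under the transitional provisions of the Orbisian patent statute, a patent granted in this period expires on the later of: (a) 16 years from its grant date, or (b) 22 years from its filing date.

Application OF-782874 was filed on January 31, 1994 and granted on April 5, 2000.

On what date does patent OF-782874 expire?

2016-04-05

(a) grant + 16 years → 5 April 2016.
(b) filing + 22 years → 31 January 2016.
Later of the two: 5 April 2016.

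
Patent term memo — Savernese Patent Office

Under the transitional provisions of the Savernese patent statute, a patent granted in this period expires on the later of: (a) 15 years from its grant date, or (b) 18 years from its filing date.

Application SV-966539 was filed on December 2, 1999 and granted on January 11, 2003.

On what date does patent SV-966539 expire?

January 11, 2018

(a) grant + 15 years → 11 January 2018.
(b) filing + 18 years → 2 December 2017.
Later of the two: 11 January 2018.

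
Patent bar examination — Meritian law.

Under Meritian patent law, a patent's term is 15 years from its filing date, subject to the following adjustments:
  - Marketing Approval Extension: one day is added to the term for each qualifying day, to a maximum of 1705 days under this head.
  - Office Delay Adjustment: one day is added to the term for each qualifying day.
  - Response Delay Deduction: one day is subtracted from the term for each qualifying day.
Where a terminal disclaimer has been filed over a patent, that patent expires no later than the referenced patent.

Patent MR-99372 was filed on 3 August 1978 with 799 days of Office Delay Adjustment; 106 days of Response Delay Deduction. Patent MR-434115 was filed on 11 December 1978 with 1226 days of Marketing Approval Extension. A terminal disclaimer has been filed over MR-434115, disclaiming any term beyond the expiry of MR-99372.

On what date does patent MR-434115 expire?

1995-06-27

Natural term of MR-434115:
  Base: filing + 15 years → 11 December 1993.
  Marketing Approval Extension: 1226 days (within the 1705-day cap) → +1226 days → 20 April 1997.
Expiry of referenced patent MR-99372:
  Base: filing + 15 years → 3 August 1993.
  Office Delay Adjustment: +799 days → 11 October 1995.
  Response Delay Deduction: −106 days → 27 June 1995.
Terminal disclaimer: MR-434115 expires on the earlier of 20 April 1997 and 27 June 1995.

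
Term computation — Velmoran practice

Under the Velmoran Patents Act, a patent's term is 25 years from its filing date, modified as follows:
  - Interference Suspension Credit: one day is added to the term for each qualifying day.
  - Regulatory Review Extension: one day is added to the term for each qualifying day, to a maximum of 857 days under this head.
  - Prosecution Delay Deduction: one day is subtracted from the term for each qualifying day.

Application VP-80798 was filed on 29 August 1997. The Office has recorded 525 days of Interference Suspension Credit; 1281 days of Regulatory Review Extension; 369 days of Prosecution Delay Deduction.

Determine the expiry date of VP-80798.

June 7, 2025

Base term: filing date + 25 years → 29 August 2022.
Interference Suspension Credit: +525 days → 5 February 2024.
Regulatory Review Extension: 1281 days claimed exceeds the 857-day cap, so +857 days → 11 June 2026.
Prosecution Delay Deduction: −369 days → 7 June 2025.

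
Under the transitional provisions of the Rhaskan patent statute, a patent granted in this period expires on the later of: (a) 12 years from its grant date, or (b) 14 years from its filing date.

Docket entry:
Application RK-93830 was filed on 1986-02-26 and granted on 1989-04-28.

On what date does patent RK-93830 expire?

(a) grant + 12 years → 28 April 2001.
(b) filing + 14 years → 26 February 2000.
Later of the two: 28 April 2001.

2001-04-28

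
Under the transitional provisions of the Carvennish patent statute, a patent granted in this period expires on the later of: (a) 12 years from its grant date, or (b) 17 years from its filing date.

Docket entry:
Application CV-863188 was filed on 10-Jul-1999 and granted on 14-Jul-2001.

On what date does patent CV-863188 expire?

(a) grant + 12 years → 14 July 2013.
(b) filing + 17 years → 10 July 2016.
Later of the two: 10 July 2016.

2016-07-10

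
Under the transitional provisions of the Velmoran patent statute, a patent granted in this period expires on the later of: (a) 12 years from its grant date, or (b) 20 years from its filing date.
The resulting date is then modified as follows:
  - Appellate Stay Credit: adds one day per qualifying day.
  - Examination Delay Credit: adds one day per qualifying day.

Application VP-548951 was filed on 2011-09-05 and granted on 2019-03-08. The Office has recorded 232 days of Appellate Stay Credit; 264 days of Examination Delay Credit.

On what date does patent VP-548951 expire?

2033-01-13

(a) grant + 12 years → 8 March 2031.
(b) filing + 20 years → 5 September 2031.
Later of the two: 5 September 2031.
Appellate Stay Credit: +232 days → 24 April 2032.
Examination Delay Credit: +264 days → 13 January 2033.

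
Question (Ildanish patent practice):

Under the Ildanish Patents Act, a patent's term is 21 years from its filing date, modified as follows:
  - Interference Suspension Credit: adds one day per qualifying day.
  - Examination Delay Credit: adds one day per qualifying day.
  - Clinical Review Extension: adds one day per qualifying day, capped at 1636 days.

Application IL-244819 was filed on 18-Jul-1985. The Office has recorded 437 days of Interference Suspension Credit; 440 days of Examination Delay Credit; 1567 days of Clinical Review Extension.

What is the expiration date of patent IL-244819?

2013-03-27

Base term: filing date + 21 years → 18 July 2006.
Interference Suspension Credit: +437 days → 28 September 2007.
Examination Delay Credit: +440 days → 11 December 2008.
Clinical Review Extension: 1567 days (within the 1636-day cap) → +1567 days → 27 March 2013.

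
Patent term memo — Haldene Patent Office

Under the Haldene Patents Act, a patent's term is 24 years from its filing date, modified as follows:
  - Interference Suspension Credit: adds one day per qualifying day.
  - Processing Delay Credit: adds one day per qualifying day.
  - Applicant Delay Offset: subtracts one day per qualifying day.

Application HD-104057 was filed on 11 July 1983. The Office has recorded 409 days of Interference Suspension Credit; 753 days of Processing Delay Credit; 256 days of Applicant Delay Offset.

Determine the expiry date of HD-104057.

Base term: filing date + 24 years → 11 July 2007.
Interference Suspension Credit: +409 days → 23 August 2008.
Processing Delay Credit: +753 days → 15 September 2010.
Applicant Delay Offset: −256 days → 2 January 2010.

January 2, 2010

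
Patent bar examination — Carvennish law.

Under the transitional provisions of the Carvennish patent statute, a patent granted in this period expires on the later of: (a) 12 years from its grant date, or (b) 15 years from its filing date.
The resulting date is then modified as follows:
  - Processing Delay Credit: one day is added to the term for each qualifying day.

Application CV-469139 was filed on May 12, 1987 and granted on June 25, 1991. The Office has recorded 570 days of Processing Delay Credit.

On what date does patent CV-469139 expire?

(a) grant + 12 years → 25 June 2003.
(b) filing + 15 years → 12 May 2002.
Later of the two: 25 June 2003.
Processing Delay Credit: +570 days → 15 January 2005.

January 15, 2005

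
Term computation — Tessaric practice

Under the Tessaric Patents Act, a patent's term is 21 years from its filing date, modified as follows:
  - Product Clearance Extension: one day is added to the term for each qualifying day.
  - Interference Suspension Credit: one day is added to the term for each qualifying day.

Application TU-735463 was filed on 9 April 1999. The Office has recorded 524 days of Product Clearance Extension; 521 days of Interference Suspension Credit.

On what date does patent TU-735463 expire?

Base term: filing date + 21 years → 9 April 2020.
Product Clearance Extension: +524 days → 15 September 2021.
Interference Suspension Credit: +521 days → 18 February 2023.

2023-02-18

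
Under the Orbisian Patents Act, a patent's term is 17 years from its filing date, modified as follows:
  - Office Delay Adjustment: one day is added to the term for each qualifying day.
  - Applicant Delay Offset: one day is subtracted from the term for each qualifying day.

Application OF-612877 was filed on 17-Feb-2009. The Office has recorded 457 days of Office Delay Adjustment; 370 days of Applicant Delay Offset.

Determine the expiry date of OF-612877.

Base term: filing date + 17 years → 17 February 2026.
Office Delay Adjustment: +457 days → 20 May 2027.
Applicant Delay Offset: −370 days → 15 May 2026.

May 15, 2026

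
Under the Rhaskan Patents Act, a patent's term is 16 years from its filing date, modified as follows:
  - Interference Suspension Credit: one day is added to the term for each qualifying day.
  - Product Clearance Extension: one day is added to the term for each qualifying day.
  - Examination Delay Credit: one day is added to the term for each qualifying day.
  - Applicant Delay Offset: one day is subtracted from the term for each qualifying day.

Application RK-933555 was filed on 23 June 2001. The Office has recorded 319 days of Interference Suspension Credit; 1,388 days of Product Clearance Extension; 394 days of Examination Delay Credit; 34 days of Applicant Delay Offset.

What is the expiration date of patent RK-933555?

February 19, 2023

Base term: filing date + 16 years → 23 June 2017.
Interference Suspension Credit: +319 days → 8 May 2018.
Product Clearance Extension: +1388 days → 24 February 2022.
Examination Delay Credit: +394 days → 25 March 2023.
Applicant Delay Offset: −34 days → 19 February 2023.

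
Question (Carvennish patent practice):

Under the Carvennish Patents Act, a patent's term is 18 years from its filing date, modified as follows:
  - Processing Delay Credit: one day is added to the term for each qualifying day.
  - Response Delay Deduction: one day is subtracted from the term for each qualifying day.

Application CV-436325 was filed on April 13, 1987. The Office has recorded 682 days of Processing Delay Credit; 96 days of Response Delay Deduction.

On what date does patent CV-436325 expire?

Base term: filing date + 18 years → 13 April 2005.
Processing Delay Credit: +682 days → 24 February 2007.
Response Delay Deduction: −96 days → 20 November 2006.

November 20, 2006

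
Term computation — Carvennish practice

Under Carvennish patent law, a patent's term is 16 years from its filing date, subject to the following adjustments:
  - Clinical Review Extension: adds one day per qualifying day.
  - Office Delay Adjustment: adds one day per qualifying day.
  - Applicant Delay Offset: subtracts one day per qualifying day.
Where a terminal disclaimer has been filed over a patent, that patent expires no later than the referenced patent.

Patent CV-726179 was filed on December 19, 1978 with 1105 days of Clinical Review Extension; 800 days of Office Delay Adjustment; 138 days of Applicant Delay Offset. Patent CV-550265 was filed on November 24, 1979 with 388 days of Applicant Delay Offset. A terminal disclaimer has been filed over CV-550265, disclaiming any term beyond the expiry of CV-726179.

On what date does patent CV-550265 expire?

November 1, 1994

Natural term of CV-550265:
  Base: filing + 16 years → 24 November 1995.
  Applicant Delay Offset: −388 days → 1 November 1994.
Expiry of referenced patent CV-726179:
  Base: filing + 16 years → 19 December 1994.
  Clinical Review Extension: +1105 days → 28 December 1997.
  Office Delay Adjustment: +800 days → 7 March 2000.
  Applicant Delay Offset: −138 days → 21 October 1999.
Terminal disclaimer: CV-550265 expires on the earlier of 1 November 1994 and 21 October 1999.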